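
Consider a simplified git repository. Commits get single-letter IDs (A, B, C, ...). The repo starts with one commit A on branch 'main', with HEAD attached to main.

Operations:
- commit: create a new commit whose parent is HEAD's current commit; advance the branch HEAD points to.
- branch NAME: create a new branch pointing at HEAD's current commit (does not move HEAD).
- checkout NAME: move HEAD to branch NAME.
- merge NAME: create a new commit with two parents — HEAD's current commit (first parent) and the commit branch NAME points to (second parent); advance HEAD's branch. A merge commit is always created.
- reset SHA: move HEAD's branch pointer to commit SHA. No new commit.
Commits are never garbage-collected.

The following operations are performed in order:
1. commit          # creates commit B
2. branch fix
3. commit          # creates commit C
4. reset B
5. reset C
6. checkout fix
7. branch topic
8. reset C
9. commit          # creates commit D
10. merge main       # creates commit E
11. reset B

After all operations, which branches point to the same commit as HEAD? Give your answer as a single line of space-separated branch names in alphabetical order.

Answer: fix topic

Derivation:
After op 1 (commit): HEAD=main@B [main=B]
After op 2 (branch): HEAD=main@B [fix=B main=B]
After op 3 (commit): HEAD=main@C [fix=B main=C]
After op 4 (reset): HEAD=main@B [fix=B main=B]
After op 5 (reset): HEAD=main@C [fix=B main=C]
After op 6 (checkout): HEAD=fix@B [fix=B main=C]
After op 7 (branch): HEAD=fix@B [fix=B main=C topic=B]
After op 8 (reset): HEAD=fix@C [fix=C main=C topic=B]
After op 9 (commit): HEAD=fix@D [fix=D main=C topic=B]
After op 10 (merge): HEAD=fix@E [fix=E main=C topic=B]
After op 11 (reset): HEAD=fix@B [fix=B main=C topic=B]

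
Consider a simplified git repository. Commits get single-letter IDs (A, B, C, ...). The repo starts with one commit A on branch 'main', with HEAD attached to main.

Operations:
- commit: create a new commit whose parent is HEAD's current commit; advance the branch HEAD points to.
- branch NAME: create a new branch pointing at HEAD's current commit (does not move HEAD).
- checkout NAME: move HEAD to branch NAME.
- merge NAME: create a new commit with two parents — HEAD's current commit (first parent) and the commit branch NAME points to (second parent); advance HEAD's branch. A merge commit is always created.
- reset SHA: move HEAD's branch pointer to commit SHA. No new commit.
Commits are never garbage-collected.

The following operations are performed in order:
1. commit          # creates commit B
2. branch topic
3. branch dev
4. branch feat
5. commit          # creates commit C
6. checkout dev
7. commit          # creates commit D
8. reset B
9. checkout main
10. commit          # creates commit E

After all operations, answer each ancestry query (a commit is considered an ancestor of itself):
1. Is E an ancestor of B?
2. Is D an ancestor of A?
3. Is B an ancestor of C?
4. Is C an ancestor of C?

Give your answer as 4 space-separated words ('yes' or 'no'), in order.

After op 1 (commit): HEAD=main@B [main=B]
After op 2 (branch): HEAD=main@B [main=B topic=B]
After op 3 (branch): HEAD=main@B [dev=B main=B topic=B]
After op 4 (branch): HEAD=main@B [dev=B feat=B main=B topic=B]
After op 5 (commit): HEAD=main@C [dev=B feat=B main=C topic=B]
After op 6 (checkout): HEAD=dev@B [dev=B feat=B main=C topic=B]
After op 7 (commit): HEAD=dev@D [dev=D feat=B main=C topic=B]
After op 8 (reset): HEAD=dev@B [dev=B feat=B main=C topic=B]
After op 9 (checkout): HEAD=main@C [dev=B feat=B main=C topic=B]
After op 10 (commit): HEAD=main@E [dev=B feat=B main=E topic=B]
ancestors(B) = {A,B}; E in? no
ancestors(A) = {A}; D in? no
ancestors(C) = {A,B,C}; B in? yes
ancestors(C) = {A,B,C}; C in? yes

Answer: no no yes yes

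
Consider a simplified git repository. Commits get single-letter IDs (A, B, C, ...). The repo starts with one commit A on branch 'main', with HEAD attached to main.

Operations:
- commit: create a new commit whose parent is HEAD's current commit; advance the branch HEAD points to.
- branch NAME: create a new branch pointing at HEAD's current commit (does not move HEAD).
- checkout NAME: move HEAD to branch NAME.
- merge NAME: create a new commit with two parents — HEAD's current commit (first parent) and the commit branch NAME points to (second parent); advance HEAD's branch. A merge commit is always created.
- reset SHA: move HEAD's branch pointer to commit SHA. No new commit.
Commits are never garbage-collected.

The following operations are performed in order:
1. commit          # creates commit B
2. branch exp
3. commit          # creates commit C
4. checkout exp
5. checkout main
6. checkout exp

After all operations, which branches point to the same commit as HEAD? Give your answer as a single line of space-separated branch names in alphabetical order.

Answer: exp

Derivation:
After op 1 (commit): HEAD=main@B [main=B]
After op 2 (branch): HEAD=main@B [exp=B main=B]
After op 3 (commit): HEAD=main@C [exp=B main=C]
After op 4 (checkout): HEAD=exp@B [exp=B main=C]
After op 5 (checkout): HEAD=main@C [exp=B main=C]
After op 6 (checkout): HEAD=exp@B [exp=B main=C]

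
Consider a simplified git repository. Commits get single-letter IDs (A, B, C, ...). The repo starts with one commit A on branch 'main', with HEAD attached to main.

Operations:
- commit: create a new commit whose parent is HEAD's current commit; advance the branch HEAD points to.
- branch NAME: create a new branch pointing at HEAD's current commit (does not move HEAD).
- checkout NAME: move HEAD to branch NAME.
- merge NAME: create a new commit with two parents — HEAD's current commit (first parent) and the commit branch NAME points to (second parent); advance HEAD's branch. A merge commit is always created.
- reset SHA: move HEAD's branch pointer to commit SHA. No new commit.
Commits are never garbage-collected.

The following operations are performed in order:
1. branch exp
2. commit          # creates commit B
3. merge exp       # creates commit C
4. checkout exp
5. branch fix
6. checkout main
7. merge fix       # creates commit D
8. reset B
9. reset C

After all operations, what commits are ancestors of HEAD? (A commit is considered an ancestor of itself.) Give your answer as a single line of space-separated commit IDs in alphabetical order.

Answer: A B C

Derivation:
After op 1 (branch): HEAD=main@A [exp=A main=A]
After op 2 (commit): HEAD=main@B [exp=A main=B]
After op 3 (merge): HEAD=main@C [exp=A main=C]
After op 4 (checkout): HEAD=exp@A [exp=A main=C]
After op 5 (branch): HEAD=exp@A [exp=A fix=A main=C]
After op 6 (checkout): HEAD=main@C [exp=A fix=A main=C]
After op 7 (merge): HEAD=main@D [exp=A fix=A main=D]
After op 8 (reset): HEAD=main@B [exp=A fix=A main=B]
After op 9 (reset): HEAD=main@C [exp=A fix=A main=C]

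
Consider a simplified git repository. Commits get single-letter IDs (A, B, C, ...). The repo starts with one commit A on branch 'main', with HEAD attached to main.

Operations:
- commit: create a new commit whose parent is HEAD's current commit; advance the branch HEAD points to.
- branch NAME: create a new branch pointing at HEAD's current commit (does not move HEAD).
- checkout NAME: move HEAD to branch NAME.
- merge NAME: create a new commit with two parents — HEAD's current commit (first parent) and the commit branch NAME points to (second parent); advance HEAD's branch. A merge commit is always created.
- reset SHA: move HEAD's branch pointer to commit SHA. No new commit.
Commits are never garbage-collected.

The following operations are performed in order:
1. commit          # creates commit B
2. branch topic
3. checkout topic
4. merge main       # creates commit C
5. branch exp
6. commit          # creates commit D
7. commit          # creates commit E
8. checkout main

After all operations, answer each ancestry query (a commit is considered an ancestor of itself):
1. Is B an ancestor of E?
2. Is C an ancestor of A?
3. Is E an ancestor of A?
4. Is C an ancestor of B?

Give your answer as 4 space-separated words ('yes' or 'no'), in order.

Answer: yes no no no

Derivation:
After op 1 (commit): HEAD=main@B [main=B]
After op 2 (branch): HEAD=main@B [main=B topic=B]
After op 3 (checkout): HEAD=topic@B [main=B topic=B]
After op 4 (merge): HEAD=topic@C [main=B topic=C]
After op 5 (branch): HEAD=topic@C [exp=C main=B topic=C]
After op 6 (commit): HEAD=topic@D [exp=C main=B topic=D]
After op 7 (commit): HEAD=topic@E [exp=C main=B topic=E]
After op 8 (checkout): HEAD=main@B [exp=C main=B topic=E]
ancestors(E) = {A,B,C,D,E}; B in? yes
ancestors(A) = {A}; C in? no
ancestors(A) = {A}; E in? no
ancestors(B) = {A,B}; C in? no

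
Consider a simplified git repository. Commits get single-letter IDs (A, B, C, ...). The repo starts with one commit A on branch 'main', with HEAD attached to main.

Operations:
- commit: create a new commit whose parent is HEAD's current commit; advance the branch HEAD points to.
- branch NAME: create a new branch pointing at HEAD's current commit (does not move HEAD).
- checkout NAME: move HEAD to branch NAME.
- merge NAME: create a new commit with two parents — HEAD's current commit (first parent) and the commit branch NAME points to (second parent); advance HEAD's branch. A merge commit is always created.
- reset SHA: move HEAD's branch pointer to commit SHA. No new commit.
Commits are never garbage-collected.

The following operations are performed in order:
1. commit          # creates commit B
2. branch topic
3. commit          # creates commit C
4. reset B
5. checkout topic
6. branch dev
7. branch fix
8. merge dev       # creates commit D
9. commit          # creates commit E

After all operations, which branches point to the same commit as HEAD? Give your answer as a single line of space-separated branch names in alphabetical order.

After op 1 (commit): HEAD=main@B [main=B]
After op 2 (branch): HEAD=main@B [main=B topic=B]
After op 3 (commit): HEAD=main@C [main=C topic=B]
After op 4 (reset): HEAD=main@B [main=B topic=B]
After op 5 (checkout): HEAD=topic@B [main=B topic=B]
After op 6 (branch): HEAD=topic@B [dev=B main=B topic=B]
After op 7 (branch): HEAD=topic@B [dev=B fix=B main=B topic=B]
After op 8 (merge): HEAD=topic@D [dev=B fix=B main=B topic=D]
After op 9 (commit): HEAD=topic@E [dev=B fix=B main=B topic=E]

Answer: topic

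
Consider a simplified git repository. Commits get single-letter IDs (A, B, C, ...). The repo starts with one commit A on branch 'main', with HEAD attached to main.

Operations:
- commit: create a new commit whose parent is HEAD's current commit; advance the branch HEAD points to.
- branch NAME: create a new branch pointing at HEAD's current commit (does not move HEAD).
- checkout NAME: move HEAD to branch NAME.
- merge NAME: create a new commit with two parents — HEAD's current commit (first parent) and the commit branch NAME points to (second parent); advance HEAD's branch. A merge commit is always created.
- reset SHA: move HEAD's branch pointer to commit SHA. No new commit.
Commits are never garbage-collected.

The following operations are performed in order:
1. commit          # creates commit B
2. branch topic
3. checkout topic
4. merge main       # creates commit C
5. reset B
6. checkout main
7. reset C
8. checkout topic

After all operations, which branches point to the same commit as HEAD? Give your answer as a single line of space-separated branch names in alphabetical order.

After op 1 (commit): HEAD=main@B [main=B]
After op 2 (branch): HEAD=main@B [main=B topic=B]
After op 3 (checkout): HEAD=topic@B [main=B topic=B]
After op 4 (merge): HEAD=topic@C [main=B topic=C]
After op 5 (reset): HEAD=topic@B [main=B topic=B]
After op 6 (checkout): HEAD=main@B [main=B topic=B]
After op 7 (reset): HEAD=main@C [main=C topic=B]
After op 8 (checkout): HEAD=topic@B [main=C topic=B]

Answer: topic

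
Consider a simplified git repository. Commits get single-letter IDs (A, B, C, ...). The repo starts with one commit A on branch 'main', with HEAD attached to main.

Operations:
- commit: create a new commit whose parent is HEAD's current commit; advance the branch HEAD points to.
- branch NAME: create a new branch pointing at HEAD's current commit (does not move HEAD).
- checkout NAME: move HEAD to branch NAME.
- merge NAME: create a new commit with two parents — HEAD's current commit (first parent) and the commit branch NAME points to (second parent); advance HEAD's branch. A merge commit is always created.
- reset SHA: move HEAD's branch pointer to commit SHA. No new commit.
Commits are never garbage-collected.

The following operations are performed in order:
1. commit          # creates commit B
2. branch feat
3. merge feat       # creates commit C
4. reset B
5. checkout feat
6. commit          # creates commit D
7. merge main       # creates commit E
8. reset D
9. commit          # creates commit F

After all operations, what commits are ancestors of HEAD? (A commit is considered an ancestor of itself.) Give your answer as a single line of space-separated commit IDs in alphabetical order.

Answer: A B D F

Derivation:
After op 1 (commit): HEAD=main@B [main=B]
After op 2 (branch): HEAD=main@B [feat=B main=B]
After op 3 (merge): HEAD=main@C [feat=B main=C]
After op 4 (reset): HEAD=main@B [feat=B main=B]
After op 5 (checkout): HEAD=feat@B [feat=B main=B]
After op 6 (commit): HEAD=feat@D [feat=D main=B]
After op 7 (merge): HEAD=feat@E [feat=E main=B]
After op 8 (reset): HEAD=feat@D [feat=D main=B]
After op 9 (commit): HEAD=feat@F [feat=F main=B]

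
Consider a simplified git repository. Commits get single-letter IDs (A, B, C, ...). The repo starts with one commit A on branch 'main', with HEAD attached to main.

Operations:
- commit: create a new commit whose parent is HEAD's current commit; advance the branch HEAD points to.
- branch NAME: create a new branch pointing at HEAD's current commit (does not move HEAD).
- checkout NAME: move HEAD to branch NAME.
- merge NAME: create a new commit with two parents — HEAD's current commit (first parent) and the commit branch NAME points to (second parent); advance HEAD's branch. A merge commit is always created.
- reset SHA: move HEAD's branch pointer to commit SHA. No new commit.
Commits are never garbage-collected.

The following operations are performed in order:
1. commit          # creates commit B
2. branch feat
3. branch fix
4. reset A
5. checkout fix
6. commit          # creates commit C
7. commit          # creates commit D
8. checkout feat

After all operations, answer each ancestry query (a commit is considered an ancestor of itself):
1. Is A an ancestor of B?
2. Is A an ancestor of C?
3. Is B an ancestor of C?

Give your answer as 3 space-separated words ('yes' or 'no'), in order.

After op 1 (commit): HEAD=main@B [main=B]
After op 2 (branch): HEAD=main@B [feat=B main=B]
After op 3 (branch): HEAD=main@B [feat=B fix=B main=B]
After op 4 (reset): HEAD=main@A [feat=B fix=B main=A]
After op 5 (checkout): HEAD=fix@B [feat=B fix=B main=A]
After op 6 (commit): HEAD=fix@C [feat=B fix=C main=A]
After op 7 (commit): HEAD=fix@D [feat=B fix=D main=A]
After op 8 (checkout): HEAD=feat@B [feat=B fix=D main=A]
ancestors(B) = {A,B}; A in? yes
ancestors(C) = {A,B,C}; A in? yes
ancestors(C) = {A,B,C}; B in? yes

Answer: yes yes yes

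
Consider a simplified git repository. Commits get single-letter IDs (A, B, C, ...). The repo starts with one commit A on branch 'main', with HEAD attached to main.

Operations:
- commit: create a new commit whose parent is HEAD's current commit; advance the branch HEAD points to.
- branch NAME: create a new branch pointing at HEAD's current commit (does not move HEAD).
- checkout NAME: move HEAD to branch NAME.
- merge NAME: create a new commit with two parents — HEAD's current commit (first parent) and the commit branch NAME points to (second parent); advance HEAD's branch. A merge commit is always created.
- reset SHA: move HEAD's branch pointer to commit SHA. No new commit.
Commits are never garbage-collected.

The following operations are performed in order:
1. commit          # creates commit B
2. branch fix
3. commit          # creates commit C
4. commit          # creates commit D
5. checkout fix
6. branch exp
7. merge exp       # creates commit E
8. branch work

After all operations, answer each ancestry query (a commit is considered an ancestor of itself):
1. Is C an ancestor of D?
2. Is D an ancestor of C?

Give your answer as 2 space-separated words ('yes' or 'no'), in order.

Answer: yes no

Derivation:
After op 1 (commit): HEAD=main@B [main=B]
After op 2 (branch): HEAD=main@B [fix=B main=B]
After op 3 (commit): HEAD=main@C [fix=B main=C]
After op 4 (commit): HEAD=main@D [fix=B main=D]
After op 5 (checkout): HEAD=fix@B [fix=B main=D]
After op 6 (branch): HEAD=fix@B [exp=B fix=B main=D]
After op 7 (merge): HEAD=fix@E [exp=B fix=E main=D]
After op 8 (branch): HEAD=fix@E [exp=B fix=E main=D work=E]
ancestors(D) = {A,B,C,D}; C in? yes
ancestors(C) = {A,B,C}; D in? no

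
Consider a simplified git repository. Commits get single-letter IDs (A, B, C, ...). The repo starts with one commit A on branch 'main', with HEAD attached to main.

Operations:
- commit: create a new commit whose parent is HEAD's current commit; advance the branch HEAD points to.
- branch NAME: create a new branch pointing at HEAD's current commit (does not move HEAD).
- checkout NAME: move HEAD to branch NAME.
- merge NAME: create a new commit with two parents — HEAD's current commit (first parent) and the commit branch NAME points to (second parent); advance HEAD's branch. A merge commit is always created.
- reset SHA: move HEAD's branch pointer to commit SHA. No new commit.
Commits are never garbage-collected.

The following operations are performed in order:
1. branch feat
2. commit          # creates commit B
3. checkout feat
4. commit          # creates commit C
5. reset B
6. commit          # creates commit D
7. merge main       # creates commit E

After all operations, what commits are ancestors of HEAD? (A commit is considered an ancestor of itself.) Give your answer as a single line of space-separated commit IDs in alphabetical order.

After op 1 (branch): HEAD=main@A [feat=A main=A]
After op 2 (commit): HEAD=main@B [feat=A main=B]
After op 3 (checkout): HEAD=feat@A [feat=A main=B]
After op 4 (commit): HEAD=feat@C [feat=C main=B]
After op 5 (reset): HEAD=feat@B [feat=B main=B]
After op 6 (commit): HEAD=feat@D [feat=D main=B]
After op 7 (merge): HEAD=feat@E [feat=E main=B]

Answer: A B D E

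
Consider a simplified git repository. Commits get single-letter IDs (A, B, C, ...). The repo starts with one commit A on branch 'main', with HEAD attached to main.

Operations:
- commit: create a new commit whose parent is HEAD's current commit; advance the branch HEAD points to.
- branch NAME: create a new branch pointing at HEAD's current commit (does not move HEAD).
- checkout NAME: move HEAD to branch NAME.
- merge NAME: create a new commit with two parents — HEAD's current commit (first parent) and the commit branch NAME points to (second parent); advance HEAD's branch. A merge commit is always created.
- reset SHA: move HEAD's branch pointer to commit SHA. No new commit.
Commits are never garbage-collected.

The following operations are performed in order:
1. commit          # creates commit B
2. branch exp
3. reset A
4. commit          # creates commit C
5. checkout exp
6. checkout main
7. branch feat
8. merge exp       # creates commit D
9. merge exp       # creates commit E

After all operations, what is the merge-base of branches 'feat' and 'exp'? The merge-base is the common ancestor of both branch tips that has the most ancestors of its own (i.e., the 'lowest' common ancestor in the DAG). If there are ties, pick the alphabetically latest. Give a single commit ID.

After op 1 (commit): HEAD=main@B [main=B]
After op 2 (branch): HEAD=main@B [exp=B main=B]
After op 3 (reset): HEAD=main@A [exp=B main=A]
After op 4 (commit): HEAD=main@C [exp=B main=C]
After op 5 (checkout): HEAD=exp@B [exp=B main=C]
After op 6 (checkout): HEAD=main@C [exp=B main=C]
After op 7 (branch): HEAD=main@C [exp=B feat=C main=C]
After op 8 (merge): HEAD=main@D [exp=B feat=C main=D]
After op 9 (merge): HEAD=main@E [exp=B feat=C main=E]
ancestors(feat=C): ['A', 'C']
ancestors(exp=B): ['A', 'B']
common: ['A']

Answer: A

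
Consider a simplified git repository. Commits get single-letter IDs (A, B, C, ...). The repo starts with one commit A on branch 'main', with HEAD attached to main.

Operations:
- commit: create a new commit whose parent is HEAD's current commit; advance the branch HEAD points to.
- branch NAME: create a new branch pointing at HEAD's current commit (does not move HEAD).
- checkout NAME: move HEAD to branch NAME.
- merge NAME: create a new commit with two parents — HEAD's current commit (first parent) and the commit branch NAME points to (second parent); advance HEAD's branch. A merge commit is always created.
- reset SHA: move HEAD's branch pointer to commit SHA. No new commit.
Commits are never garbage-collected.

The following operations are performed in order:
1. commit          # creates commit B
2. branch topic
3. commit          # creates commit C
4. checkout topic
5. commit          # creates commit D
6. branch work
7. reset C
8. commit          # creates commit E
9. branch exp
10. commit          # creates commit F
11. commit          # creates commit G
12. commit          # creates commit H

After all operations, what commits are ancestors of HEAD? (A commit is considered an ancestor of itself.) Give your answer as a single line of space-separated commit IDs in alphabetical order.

After op 1 (commit): HEAD=main@B [main=B]
After op 2 (branch): HEAD=main@B [main=B topic=B]
After op 3 (commit): HEAD=main@C [main=C topic=B]
After op 4 (checkout): HEAD=topic@B [main=C topic=B]
After op 5 (commit): HEAD=topic@D [main=C topic=D]
After op 6 (branch): HEAD=topic@D [main=C topic=D work=D]
After op 7 (reset): HEAD=topic@C [main=C topic=C work=D]
After op 8 (commit): HEAD=topic@E [main=C topic=E work=D]
After op 9 (branch): HEAD=topic@E [exp=E main=C topic=E work=D]
After op 10 (commit): HEAD=topic@F [exp=E main=C topic=F work=D]
After op 11 (commit): HEAD=topic@G [exp=E main=C topic=G work=D]
After op 12 (commit): HEAD=topic@H [exp=E main=C topic=H work=D]

Answer: A B C E F G H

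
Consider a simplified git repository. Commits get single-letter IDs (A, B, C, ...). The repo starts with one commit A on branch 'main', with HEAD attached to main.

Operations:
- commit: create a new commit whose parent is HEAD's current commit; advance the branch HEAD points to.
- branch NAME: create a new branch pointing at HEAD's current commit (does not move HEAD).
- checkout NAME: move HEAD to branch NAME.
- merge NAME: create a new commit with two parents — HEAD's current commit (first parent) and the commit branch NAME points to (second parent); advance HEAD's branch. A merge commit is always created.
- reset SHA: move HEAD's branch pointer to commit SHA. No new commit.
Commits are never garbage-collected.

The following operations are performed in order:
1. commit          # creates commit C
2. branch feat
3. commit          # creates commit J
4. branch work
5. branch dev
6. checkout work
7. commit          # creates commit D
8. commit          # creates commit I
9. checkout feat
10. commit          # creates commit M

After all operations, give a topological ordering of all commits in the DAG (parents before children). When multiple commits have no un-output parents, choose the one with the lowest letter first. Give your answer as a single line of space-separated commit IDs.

Answer: A C J D I M

Derivation:
After op 1 (commit): HEAD=main@C [main=C]
After op 2 (branch): HEAD=main@C [feat=C main=C]
After op 3 (commit): HEAD=main@J [feat=C main=J]
After op 4 (branch): HEAD=main@J [feat=C main=J work=J]
After op 5 (branch): HEAD=main@J [dev=J feat=C main=J work=J]
After op 6 (checkout): HEAD=work@J [dev=J feat=C main=J work=J]
After op 7 (commit): HEAD=work@D [dev=J feat=C main=J work=D]
After op 8 (commit): HEAD=work@I [dev=J feat=C main=J work=I]
After op 9 (checkout): HEAD=feat@C [dev=J feat=C main=J work=I]
After op 10 (commit): HEAD=feat@M [dev=J feat=M main=J work=I]
commit A: parents=[]
commit C: parents=['A']
commit D: parents=['J']
commit I: parents=['D']
commit J: parents=['C']
commit M: parents=['C']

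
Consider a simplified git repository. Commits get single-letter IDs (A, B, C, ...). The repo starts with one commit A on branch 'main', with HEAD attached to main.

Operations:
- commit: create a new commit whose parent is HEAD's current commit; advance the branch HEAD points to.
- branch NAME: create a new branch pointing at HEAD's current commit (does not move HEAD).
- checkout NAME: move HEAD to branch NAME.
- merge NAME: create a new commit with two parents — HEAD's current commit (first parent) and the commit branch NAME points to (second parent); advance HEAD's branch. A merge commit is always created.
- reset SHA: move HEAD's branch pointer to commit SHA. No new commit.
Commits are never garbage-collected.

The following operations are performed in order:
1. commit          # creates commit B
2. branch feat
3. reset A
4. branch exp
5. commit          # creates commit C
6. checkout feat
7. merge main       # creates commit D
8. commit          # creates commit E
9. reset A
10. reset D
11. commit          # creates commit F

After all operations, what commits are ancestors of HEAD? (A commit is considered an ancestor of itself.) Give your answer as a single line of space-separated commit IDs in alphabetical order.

After op 1 (commit): HEAD=main@B [main=B]
After op 2 (branch): HEAD=main@B [feat=B main=B]
After op 3 (reset): HEAD=main@A [feat=B main=A]
After op 4 (branch): HEAD=main@A [exp=A feat=B main=A]
After op 5 (commit): HEAD=main@C [exp=A feat=B main=C]
After op 6 (checkout): HEAD=feat@B [exp=A feat=B main=C]
After op 7 (merge): HEAD=feat@D [exp=A feat=D main=C]
After op 8 (commit): HEAD=feat@E [exp=A feat=E main=C]
After op 9 (reset): HEAD=feat@A [exp=A feat=A main=C]
After op 10 (reset): HEAD=feat@D [exp=A feat=D main=C]
After op 11 (commit): HEAD=feat@F [exp=A feat=F main=C]

Answer: A B C D F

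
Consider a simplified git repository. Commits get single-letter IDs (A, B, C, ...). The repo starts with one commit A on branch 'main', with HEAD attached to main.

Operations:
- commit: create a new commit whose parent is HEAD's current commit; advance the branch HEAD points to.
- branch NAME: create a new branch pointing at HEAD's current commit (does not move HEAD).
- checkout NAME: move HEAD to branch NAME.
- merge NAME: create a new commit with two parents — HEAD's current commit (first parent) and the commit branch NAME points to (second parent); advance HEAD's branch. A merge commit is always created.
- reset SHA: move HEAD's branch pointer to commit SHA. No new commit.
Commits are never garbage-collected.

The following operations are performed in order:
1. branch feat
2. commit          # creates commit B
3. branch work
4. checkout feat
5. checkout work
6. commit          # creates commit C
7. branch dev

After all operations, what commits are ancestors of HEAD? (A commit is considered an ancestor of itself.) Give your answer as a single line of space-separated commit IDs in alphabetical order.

After op 1 (branch): HEAD=main@A [feat=A main=A]
After op 2 (commit): HEAD=main@B [feat=A main=B]
After op 3 (branch): HEAD=main@B [feat=A main=B work=B]
After op 4 (checkout): HEAD=feat@A [feat=A main=B work=B]
After op 5 (checkout): HEAD=work@B [feat=A main=B work=B]
After op 6 (commit): HEAD=work@C [feat=A main=B work=C]
After op 7 (branch): HEAD=work@C [dev=C feat=A main=B work=C]

Answer: A B C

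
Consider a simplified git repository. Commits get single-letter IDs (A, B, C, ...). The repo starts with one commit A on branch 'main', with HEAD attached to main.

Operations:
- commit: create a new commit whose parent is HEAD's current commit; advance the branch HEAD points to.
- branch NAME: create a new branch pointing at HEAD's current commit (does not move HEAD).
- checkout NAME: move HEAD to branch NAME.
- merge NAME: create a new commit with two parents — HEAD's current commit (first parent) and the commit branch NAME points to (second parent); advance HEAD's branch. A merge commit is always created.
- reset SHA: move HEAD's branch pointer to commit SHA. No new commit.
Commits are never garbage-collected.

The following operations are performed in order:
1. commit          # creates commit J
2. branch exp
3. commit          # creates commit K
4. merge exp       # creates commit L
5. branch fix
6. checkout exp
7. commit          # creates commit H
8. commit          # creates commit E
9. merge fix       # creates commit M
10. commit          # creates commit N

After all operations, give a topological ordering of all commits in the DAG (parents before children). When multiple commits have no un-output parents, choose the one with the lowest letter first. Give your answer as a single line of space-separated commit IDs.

Answer: A J H E K L M N

Derivation:
After op 1 (commit): HEAD=main@J [main=J]
After op 2 (branch): HEAD=main@J [exp=J main=J]
After op 3 (commit): HEAD=main@K [exp=J main=K]
After op 4 (merge): HEAD=main@L [exp=J main=L]
After op 5 (branch): HEAD=main@L [exp=J fix=L main=L]
After op 6 (checkout): HEAD=exp@J [exp=J fix=L main=L]
After op 7 (commit): HEAD=exp@H [exp=H fix=L main=L]
After op 8 (commit): HEAD=exp@E [exp=E fix=L main=L]
After op 9 (merge): HEAD=exp@M [exp=M fix=L main=L]
After op 10 (commit): HEAD=exp@N [exp=N fix=L main=L]
commit A: parents=[]
commit E: parents=['H']
commit H: parents=['J']
commit J: parents=['A']
commit K: parents=['J']
commit L: parents=['K', 'J']
commit M: parents=['E', 'L']
commit N: parents=['M']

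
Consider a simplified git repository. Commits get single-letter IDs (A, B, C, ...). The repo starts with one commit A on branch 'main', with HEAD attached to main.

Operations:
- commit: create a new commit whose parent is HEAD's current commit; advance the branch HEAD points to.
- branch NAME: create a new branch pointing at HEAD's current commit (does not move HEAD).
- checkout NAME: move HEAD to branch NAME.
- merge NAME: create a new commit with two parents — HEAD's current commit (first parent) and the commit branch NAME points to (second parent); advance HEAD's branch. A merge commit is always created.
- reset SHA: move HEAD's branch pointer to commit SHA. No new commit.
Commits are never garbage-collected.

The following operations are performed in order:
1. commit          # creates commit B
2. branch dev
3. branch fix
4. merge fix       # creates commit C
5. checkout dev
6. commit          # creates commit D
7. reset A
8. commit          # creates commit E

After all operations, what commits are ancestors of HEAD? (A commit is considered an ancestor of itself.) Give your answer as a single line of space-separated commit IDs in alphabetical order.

Answer: A E

Derivation:
After op 1 (commit): HEAD=main@B [main=B]
After op 2 (branch): HEAD=main@B [dev=B main=B]
After op 3 (branch): HEAD=main@B [dev=B fix=B main=B]
After op 4 (merge): HEAD=main@C [dev=B fix=B main=C]
After op 5 (checkout): HEAD=dev@B [dev=B fix=B main=C]
After op 6 (commit): HEAD=dev@D [dev=D fix=B main=C]
After op 7 (reset): HEAD=dev@A [dev=A fix=B main=C]
After op 8 (commit): HEAD=dev@E [dev=E fix=B main=C]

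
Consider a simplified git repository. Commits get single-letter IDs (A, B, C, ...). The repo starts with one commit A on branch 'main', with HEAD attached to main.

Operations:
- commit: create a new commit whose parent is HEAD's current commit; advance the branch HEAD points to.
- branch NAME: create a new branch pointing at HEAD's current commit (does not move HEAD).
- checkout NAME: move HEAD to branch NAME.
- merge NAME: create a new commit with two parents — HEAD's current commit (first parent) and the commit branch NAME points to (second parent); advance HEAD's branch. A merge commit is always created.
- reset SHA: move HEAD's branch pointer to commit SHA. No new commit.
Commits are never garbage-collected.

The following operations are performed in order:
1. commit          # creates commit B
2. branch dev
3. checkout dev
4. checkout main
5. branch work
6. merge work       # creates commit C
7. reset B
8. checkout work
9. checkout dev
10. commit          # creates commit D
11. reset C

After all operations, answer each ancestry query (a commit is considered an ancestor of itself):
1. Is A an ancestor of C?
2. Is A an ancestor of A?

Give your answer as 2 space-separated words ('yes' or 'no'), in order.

Answer: yes yes

Derivation:
After op 1 (commit): HEAD=main@B [main=B]
After op 2 (branch): HEAD=main@B [dev=B main=B]
After op 3 (checkout): HEAD=dev@B [dev=B main=B]
After op 4 (checkout): HEAD=main@B [dev=B main=B]
After op 5 (branch): HEAD=main@B [dev=B main=B work=B]
After op 6 (merge): HEAD=main@C [dev=B main=C work=B]
After op 7 (reset): HEAD=main@B [dev=B main=B work=B]
After op 8 (checkout): HEAD=work@B [dev=B main=B work=B]
After op 9 (checkout): HEAD=dev@B [dev=B main=B work=B]
After op 10 (commit): HEAD=dev@D [dev=D main=B work=B]
After op 11 (reset): HEAD=dev@C [dev=C main=B work=B]
ancestors(C) = {A,B,C}; A in? yes
ancestors(A) = {A}; A in? yes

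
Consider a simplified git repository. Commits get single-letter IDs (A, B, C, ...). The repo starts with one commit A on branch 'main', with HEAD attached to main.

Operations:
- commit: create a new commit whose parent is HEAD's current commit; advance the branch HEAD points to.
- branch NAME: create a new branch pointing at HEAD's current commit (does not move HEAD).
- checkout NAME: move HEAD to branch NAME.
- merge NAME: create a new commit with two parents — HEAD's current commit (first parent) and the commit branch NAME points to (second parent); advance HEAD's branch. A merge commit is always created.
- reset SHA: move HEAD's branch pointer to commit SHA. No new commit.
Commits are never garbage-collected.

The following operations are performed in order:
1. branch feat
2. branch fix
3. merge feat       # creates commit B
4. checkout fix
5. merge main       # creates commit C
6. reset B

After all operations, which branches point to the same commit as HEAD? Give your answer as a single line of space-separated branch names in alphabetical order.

After op 1 (branch): HEAD=main@A [feat=A main=A]
After op 2 (branch): HEAD=main@A [feat=A fix=A main=A]
After op 3 (merge): HEAD=main@B [feat=A fix=A main=B]
After op 4 (checkout): HEAD=fix@A [feat=A fix=A main=B]
After op 5 (merge): HEAD=fix@C [feat=A fix=C main=B]
After op 6 (reset): HEAD=fix@B [feat=A fix=B main=B]

Answer: fix main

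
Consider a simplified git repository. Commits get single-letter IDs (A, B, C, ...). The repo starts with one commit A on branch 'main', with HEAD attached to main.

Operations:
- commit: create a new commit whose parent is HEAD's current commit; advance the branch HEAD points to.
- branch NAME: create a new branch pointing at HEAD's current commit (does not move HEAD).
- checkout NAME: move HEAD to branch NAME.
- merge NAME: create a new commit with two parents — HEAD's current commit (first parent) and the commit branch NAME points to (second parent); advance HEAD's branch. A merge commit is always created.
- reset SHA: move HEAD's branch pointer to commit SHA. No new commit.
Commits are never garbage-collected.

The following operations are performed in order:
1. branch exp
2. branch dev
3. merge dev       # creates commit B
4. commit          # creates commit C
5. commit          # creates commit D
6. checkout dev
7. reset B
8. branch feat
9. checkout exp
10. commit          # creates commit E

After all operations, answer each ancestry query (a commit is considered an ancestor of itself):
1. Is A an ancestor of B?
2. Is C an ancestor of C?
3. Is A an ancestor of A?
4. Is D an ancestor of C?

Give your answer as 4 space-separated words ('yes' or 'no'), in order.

After op 1 (branch): HEAD=main@A [exp=A main=A]
After op 2 (branch): HEAD=main@A [dev=A exp=A main=A]
After op 3 (merge): HEAD=main@B [dev=A exp=A main=B]
After op 4 (commit): HEAD=main@C [dev=A exp=A main=C]
After op 5 (commit): HEAD=main@D [dev=A exp=A main=D]
After op 6 (checkout): HEAD=dev@A [dev=A exp=A main=D]
After op 7 (reset): HEAD=dev@B [dev=B exp=A main=D]
After op 8 (branch): HEAD=dev@B [dev=B exp=A feat=B main=D]
After op 9 (checkout): HEAD=exp@A [dev=B exp=A feat=B main=D]
After op 10 (commit): HEAD=exp@E [dev=B exp=E feat=B main=D]
ancestors(B) = {A,B}; A in? yes
ancestors(C) = {A,B,C}; C in? yes
ancestors(A) = {A}; A in? yes
ancestors(C) = {A,B,C}; D in? no

Answer: yes yes yes no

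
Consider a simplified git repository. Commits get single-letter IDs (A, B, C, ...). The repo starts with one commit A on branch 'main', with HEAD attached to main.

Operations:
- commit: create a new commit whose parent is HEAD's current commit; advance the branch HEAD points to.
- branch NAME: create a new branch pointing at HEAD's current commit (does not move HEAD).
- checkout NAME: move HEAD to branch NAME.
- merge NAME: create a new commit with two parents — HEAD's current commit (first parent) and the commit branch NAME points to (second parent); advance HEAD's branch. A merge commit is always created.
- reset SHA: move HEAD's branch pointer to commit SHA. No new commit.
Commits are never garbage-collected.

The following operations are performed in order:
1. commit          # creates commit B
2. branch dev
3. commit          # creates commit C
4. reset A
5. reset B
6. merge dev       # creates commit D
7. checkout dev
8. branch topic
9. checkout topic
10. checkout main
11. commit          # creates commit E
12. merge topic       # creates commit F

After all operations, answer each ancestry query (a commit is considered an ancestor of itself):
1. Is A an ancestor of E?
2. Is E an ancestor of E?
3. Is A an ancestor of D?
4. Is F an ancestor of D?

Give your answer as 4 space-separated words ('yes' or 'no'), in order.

Answer: yes yes yes no

Derivation:
After op 1 (commit): HEAD=main@B [main=B]
After op 2 (branch): HEAD=main@B [dev=B main=B]
After op 3 (commit): HEAD=main@C [dev=B main=C]
After op 4 (reset): HEAD=main@A [dev=B main=A]
After op 5 (reset): HEAD=main@B [dev=B main=B]
After op 6 (merge): HEAD=main@D [dev=B main=D]
After op 7 (checkout): HEAD=dev@B [dev=B main=D]
After op 8 (branch): HEAD=dev@B [dev=B main=D topic=B]
After op 9 (checkout): HEAD=topic@B [dev=B main=D topic=B]
After op 10 (checkout): HEAD=main@D [dev=B main=D topic=B]
After op 11 (commit): HEAD=main@E [dev=B main=E topic=B]
After op 12 (merge): HEAD=main@F [dev=B main=F topic=B]
ancestors(E) = {A,B,D,E}; A in? yes
ancestors(E) = {A,B,D,E}; E in? yes
ancestors(D) = {A,B,D}; A in? yes
ancestors(D) = {A,B,D}; F in? no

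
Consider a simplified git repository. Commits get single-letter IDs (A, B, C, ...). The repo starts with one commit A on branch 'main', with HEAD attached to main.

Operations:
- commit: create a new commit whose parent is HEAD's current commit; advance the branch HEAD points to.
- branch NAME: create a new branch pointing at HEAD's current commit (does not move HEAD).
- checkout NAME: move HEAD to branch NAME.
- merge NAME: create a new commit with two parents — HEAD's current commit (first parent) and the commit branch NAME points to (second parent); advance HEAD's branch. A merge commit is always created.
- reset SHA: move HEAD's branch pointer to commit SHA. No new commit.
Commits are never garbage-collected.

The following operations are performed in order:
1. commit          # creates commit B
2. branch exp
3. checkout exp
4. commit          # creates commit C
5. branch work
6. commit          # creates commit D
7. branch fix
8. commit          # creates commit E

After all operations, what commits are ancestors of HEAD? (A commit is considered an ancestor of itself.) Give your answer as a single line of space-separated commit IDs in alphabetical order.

Answer: A B C D E

Derivation:
After op 1 (commit): HEAD=main@B [main=B]
After op 2 (branch): HEAD=main@B [exp=B main=B]
After op 3 (checkout): HEAD=exp@B [exp=B main=B]
After op 4 (commit): HEAD=exp@C [exp=C main=B]
After op 5 (branch): HEAD=exp@C [exp=C main=B work=C]
After op 6 (commit): HEAD=exp@D [exp=D main=B work=C]
After op 7 (branch): HEAD=exp@D [exp=D fix=D main=B work=C]
After op 8 (commit): HEAD=exp@E [exp=E fix=D main=B work=C]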